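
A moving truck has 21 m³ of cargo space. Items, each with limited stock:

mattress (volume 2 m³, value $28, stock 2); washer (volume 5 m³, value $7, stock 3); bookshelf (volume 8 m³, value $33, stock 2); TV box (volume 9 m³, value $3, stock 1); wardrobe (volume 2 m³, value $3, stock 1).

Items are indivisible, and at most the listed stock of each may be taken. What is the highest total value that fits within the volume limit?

$122

Best selections within volume 21 and stock limits:
- 2×mattress + 2×bookshelf: volume 20, value 122
- 2×mattress + 1×washer + 1×bookshelf + 1×wardrobe: volume 19, value 99
Best: $122.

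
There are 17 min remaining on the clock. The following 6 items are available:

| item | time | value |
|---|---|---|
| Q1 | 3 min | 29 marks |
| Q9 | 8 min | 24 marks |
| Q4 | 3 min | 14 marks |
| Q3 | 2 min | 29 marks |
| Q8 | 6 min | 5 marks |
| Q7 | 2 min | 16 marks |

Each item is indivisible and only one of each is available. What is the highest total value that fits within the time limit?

98 marks

Check high-value combinations within 17 min:
- Q1+Q9+Q3+Q7: time 3+8+2+2=15, value 29+24+29+16=98
- Q1+Q9+Q4+Q3: time 3+8+3+2=16, value 29+24+14+29=96
- Q1+Q4+Q3+Q8+Q7: time 3+3+2+6+2=16, value 29+14+29+5+16=93
Best: 98 marks.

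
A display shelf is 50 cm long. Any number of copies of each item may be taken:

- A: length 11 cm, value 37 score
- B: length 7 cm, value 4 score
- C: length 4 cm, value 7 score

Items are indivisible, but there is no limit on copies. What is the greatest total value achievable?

Best value-per-unit is A at 37/11; filling with it alone gives 4×37 = 148.
Optimal mix: 4×A + 1×C → length 48, value 155.

155 score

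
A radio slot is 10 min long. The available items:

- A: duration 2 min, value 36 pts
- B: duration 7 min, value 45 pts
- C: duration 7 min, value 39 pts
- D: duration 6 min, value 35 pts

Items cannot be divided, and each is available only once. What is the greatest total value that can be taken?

81 pts

Check high-value combinations within 10 min:
- A+B: duration 2+7=9, value 36+45=81
- A+C: duration 2+7=9, value 36+39=75
- A+D: duration 2+6=8, value 36+35=71
Best: 81 pts.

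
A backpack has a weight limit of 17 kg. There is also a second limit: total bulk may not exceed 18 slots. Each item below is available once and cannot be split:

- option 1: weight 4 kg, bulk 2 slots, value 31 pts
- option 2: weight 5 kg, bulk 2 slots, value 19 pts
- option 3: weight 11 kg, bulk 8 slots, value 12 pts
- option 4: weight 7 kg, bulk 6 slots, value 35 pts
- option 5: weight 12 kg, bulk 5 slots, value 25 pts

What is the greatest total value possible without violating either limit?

85 pts

Feasible sets respecting both limits:
- option 1+option 2+option 4: weight 16, bulk 10, value 85
- option 1+option 4: weight 11, bulk 8, value 66
- option 1+option 5: weight 16, bulk 7, value 56
Best: 85 pts.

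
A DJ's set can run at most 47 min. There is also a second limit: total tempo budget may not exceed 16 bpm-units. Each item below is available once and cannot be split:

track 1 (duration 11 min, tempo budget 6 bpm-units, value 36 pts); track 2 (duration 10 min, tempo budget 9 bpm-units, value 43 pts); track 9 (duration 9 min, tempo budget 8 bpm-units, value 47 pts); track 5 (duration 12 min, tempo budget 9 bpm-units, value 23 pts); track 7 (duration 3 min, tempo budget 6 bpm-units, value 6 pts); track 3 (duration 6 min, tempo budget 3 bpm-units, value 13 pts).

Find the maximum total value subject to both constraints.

Feasible sets respecting both limits:
- track 1+track 9: duration 20, tempo budget 14, value 83
- track 1+track 2: duration 21, tempo budget 15, value 79
- track 9+track 3: duration 15, tempo budget 11, value 60
- track 1+track 5: duration 23, tempo budget 15, value 59
Best: 83 pts.

83 pts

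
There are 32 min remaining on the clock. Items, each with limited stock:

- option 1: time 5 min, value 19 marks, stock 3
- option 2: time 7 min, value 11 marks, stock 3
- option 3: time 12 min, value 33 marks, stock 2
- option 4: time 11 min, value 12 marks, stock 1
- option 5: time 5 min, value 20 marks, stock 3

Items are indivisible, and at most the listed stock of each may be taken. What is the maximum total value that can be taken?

117 marks

Top feasible selections:
- 3×option 1 + 3×option 5: time 30, value 117
- 1×option 1 + 1×option 3 + 3×option 5: time 32, value 112
- 2×option 1 + 1×option 3 + 2×option 5: time 32, value 111
- 3×option 1 + 1×option 3 + 1×option 5: time 32, value 110
Best: 117 marks.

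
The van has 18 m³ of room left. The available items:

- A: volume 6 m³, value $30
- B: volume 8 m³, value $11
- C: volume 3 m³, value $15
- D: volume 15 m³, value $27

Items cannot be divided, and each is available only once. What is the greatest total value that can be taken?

This is a 0/1 knapsack; check combinations near the capacity.
- A+B+C: volume 6+8+3=17, value 30+11+15=56
- A+C: volume 6+3=9, value 30+15=45
- C+D: volume 3+15=18, value 15+27=42
- A+B: volume 6+8=14, value 30+11=41
Best: $56.

$56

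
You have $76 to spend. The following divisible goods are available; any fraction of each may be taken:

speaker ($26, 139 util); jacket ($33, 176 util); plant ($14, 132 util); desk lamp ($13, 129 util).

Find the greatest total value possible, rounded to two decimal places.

Take in order of value per unit:
- desk lamp (129/13 per unit): all 13 → value 129, running total 129.00
- plant (132/14 per unit): all 14 → value 132, running total 261.00
- speaker (139/26 per unit): all 26 → value 139, running total 400.00
- jacket (176/33 per unit): 23 of 33 → value 23×176/33 = 122.6667, running total 522.67
Total 522.67.

522.67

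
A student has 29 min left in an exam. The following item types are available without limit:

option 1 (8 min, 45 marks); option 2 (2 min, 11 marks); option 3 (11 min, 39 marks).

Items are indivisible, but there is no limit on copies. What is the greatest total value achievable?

157 marks

Best value-per-unit is option 1 at 45/8; filling with it alone gives 3×45 = 135.
Optimal mix: 3×option 1 + 2×option 2 → time 28, value 157.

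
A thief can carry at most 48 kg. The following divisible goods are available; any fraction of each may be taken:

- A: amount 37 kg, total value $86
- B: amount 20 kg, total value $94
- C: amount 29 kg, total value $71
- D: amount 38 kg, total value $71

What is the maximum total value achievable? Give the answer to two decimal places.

Take in order of value per unit:
- B (94/20 per unit): all 20 → value 94, running total 94.00
- C (71/29 per unit): 28 of 29 → value 28×71/29 = 68.5517, running total 162.55
Total 162.55.

162.55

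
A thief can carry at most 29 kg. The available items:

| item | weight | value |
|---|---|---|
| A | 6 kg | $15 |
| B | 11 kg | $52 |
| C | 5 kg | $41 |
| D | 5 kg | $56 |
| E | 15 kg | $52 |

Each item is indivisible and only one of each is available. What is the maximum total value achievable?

$164

Check high-value combinations within 29 kg:
- A+B+C+D: weight 6+11+5+5=27, value 15+52+41+56=164
- B+C+D: weight 11+5+5=21, value 52+41+56=149
- C+D+E: weight 5+5+15=25, value 41+56+52=149
Best: $164.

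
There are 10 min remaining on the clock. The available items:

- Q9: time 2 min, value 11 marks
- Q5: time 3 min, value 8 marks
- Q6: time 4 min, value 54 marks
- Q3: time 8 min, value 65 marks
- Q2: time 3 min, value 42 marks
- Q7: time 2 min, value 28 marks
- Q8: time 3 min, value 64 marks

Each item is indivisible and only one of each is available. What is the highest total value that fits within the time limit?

160 marks

This is a 0/1 knapsack; check combinations near the capacity.
- Q6+Q2+Q8: time 4+3+3=10, value 54+42+64=160
- Q6+Q7+Q8: time 4+2+3=9, value 54+28+64=146
- Q9+Q2+Q7+Q8: time 2+3+2+3=10, value 11+42+28+64=145
- Q2+Q7+Q8: time 3+2+3=8, value 42+28+64=134
Best: 160 marks.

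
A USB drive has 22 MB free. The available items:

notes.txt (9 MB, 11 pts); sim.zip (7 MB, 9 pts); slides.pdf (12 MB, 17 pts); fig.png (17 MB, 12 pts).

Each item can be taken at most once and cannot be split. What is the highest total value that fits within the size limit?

Check high-value combinations within 22 MB:
- notes.txt+slides.pdf: size 9+12=21, value 11+17=28
- sim.zip+slides.pdf: size 7+12=19, value 9+17=26
- notes.txt+sim.zip: size 9+7=16, value 11+9=20
- slides.pdf: size 12, value 17
Best: 28 pts.

28 pts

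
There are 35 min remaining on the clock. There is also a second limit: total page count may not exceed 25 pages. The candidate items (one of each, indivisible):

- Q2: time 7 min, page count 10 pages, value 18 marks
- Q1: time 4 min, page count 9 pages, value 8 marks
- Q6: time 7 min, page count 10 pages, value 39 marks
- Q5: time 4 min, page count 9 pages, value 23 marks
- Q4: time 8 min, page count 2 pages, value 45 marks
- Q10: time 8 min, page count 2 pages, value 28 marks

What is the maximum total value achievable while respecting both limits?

135 marks

Feasible sets respecting both limits:
- Q6+Q5+Q4+Q10: time 27, page count 23, value 135
- Q2+Q6+Q4+Q10: time 30, page count 24, value 130
- Q1+Q6+Q4+Q10: time 27, page count 23, value 120
- Q2+Q5+Q4+Q10: time 27, page count 23, value 114
Best: 135 marks.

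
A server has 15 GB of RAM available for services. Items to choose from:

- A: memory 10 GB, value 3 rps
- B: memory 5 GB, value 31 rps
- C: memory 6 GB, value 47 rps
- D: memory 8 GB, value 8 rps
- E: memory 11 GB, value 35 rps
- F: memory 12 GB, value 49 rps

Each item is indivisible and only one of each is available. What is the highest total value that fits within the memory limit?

78 rps

This is a 0/1 knapsack; check combinations near the capacity.
- B+C: memory 5+6=11, value 31+47=78
- C+D: memory 6+8=14, value 47+8=55
- F: memory 12, value 49
Best: 78 rps.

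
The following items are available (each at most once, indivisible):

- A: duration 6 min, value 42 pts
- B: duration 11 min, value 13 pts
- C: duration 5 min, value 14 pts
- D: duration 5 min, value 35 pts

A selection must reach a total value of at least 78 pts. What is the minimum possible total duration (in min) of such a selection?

Subsets with value ≥ 78, sorted by total duration:
- A+C+D: duration 16, value 91
- A+B+D: duration 22, value 90
- A+B+C+D: duration 27, value 104
Minimum duration: 16 min.

16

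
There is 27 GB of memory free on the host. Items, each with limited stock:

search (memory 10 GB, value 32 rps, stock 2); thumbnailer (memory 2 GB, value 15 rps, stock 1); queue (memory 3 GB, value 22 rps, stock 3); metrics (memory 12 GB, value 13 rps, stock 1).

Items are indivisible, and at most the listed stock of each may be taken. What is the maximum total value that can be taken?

Best selections within memory 27 and stock limits:
- 1×search + 1×thumbnailer + 3×queue: memory 21, value 113
- 2×search + 2×queue: memory 26, value 108
- 2×search + 1×thumbnailer + 1×queue: memory 25, value 101
Best: 113 rps.

113 rps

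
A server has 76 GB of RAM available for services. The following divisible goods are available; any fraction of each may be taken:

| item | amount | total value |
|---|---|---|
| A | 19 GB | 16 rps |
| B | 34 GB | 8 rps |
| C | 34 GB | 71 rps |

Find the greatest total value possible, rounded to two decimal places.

92.41

Take in order of value per unit:
- C (71/34 per unit): all 34 → value 71, running total 71.00
- A (16/19 per unit): all 19 → value 16, running total 87.00
- B (8/34 per unit): 23 of 34 → value 23×8/34 = 5.4118, running total 92.41
Total 92.41.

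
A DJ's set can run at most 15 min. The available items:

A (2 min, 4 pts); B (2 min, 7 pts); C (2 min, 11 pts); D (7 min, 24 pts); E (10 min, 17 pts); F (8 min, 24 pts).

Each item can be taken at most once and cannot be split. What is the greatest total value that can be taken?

48 pts

Check high-value combinations within 15 min:
- D+F: duration 7+8=15, value 24+24=48
- A+B+C+D: duration 2+2+2+7=13, value 4+7+11+24=46
- A+B+C+F: duration 2+2+2+8=14, value 4+7+11+24=46
Best: 48 pts.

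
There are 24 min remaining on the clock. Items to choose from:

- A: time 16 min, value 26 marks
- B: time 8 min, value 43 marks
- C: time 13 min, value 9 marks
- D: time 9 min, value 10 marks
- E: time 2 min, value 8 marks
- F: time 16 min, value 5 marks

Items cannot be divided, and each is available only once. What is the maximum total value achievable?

Check high-value combinations within 24 min:
- A+B: time 16+8=24, value 26+43=69
- B+D+E: time 8+9+2=19, value 43+10+8=61
- B+C+E: time 8+13+2=23, value 43+9+8=60
- B+D: time 8+9=17, value 43+10=53
- B+C: time 8+13=21, value 43+9=52
Best: 69 marks.

69 marks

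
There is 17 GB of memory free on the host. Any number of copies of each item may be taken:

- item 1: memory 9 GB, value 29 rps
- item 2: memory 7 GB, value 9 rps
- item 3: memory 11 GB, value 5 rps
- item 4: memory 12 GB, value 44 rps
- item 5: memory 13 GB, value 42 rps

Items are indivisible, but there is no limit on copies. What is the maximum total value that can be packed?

Best value-per-unit is item 4 at 44/12, and filling with it alone uses memory 1×12=12. No mix of the others beats 1×44 = 44.

44 rps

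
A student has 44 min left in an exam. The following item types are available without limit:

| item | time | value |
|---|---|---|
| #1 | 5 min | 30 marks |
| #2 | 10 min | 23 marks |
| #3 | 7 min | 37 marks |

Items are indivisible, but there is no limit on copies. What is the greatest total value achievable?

254 marks

Best value-per-unit is #1 at 30/5; filling with it alone gives 8×30 = 240.
Optimal mix: 6×#1 + 2×#3 → time 44, value 254.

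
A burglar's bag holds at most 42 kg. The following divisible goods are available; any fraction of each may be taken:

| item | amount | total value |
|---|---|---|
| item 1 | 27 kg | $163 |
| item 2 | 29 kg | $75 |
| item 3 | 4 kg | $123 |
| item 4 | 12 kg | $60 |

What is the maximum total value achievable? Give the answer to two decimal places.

341.00

Take in order of value per unit:
- item 3 (123/4 per unit): all 4 → value 123, running total 123.00
- item 1 (163/27 per unit): all 27 → value 163, running total 286.00
- item 4 (60/12 per unit): 11 of 12 → value 11×60/12 = 55.0000, running total 341.00
Total 341.00.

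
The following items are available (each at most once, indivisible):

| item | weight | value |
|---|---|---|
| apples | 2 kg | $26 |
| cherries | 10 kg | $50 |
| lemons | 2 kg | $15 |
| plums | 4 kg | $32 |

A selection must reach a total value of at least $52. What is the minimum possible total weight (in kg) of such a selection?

6

Subsets with value ≥ 52, sorted by total weight:
- apples+plums: weight 6, value 58
- apples+lemons+plums: weight 8, value 73
- apples+cherries: weight 12, value 76
Minimum weight: 6 kg.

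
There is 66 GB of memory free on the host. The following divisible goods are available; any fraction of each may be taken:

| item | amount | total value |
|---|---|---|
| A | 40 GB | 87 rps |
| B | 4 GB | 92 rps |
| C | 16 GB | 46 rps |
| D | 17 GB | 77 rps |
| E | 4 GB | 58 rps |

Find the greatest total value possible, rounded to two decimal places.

Take in order of value per unit:
- B (92/4 per unit): all 4 → value 92, running total 92.00
- E (58/4 per unit): all 4 → value 58, running total 150.00
- D (77/17 per unit): all 17 → value 77, running total 227.00
- C (46/16 per unit): all 16 → value 46, running total 273.00
- A (87/40 per unit): 25 of 40 → value 25×87/40 = 54.3750, running total 327.38
Total 327.38.

327.38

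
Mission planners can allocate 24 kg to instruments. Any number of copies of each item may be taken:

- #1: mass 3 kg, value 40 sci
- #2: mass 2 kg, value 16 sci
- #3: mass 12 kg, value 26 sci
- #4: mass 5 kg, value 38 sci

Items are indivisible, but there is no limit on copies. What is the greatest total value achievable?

Best value-per-unit is #1 at 40/3, and filling with it alone uses mass 8×3=24. No mix of the others beats 8×40 = 320.

320 sci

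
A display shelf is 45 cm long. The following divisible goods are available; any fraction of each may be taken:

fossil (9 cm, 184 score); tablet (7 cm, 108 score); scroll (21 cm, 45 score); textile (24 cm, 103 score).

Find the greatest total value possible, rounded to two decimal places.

405.71

Take in order of value per unit:
- fossil (184/9 per unit): all 9 → value 184, running total 184.00
- tablet (108/7 per unit): all 7 → value 108, running total 292.00
- textile (103/24 per unit): all 24 → value 103, running total 395.00
- scroll (45/21 per unit): 5 of 21 → value 5×45/21 = 10.7143, running total 405.71
Total 405.71.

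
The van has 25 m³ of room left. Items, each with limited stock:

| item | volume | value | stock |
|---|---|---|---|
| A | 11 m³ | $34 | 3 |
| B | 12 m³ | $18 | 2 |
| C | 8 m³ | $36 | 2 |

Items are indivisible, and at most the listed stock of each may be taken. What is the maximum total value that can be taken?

$72

Top feasible selections:
- 2×C: volume 16, value 72
- 1×A + 1×C: volume 19, value 70
Best: $72.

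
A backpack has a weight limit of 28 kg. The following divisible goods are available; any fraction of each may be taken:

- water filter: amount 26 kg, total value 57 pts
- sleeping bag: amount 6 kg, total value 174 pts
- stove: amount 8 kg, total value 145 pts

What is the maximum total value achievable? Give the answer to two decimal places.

Take in order of value per unit:
- sleeping bag (174/6 per unit): all 6 → value 174, running total 174.00
- stove (145/8 per unit): all 8 → value 145, running total 319.00
- water filter (57/26 per unit): 14 of 26 → value 14×57/26 = 30.6923, running total 349.69
Total 349.69.

349.69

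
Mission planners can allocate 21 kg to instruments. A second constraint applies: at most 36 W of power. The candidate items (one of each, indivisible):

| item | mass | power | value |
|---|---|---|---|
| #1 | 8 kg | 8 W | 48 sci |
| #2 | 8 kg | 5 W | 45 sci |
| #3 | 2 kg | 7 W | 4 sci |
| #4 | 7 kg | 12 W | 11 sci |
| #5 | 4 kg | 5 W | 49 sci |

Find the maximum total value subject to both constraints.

Feasible sets respecting both limits:
- #1+#2+#5: mass 20, power 18, value 142
- #1+#3+#4+#5: mass 21, power 32, value 112
- #2+#3+#4+#5: mass 21, power 29, value 109
Best: 142 sci.

142 sci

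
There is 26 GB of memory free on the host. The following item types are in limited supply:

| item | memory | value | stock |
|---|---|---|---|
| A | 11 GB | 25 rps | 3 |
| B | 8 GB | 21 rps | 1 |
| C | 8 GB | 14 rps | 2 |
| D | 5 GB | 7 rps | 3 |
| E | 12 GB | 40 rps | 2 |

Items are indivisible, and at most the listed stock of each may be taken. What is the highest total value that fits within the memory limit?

80 rps

Best selections within memory 26 and stock limits:
- 2×E: memory 24, value 80
- 1×B + 1×D + 1×E: memory 25, value 68
- 1×A + 1×E: memory 23, value 65
- 1×B + 1×E: memory 20, value 61
Best: 80 rps.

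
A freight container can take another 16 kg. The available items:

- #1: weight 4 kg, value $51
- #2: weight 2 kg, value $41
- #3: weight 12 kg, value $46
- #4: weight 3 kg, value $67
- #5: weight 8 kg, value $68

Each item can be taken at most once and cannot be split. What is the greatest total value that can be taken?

Check high-value combinations within 16 kg:
- #1+#4+#5: weight 4+3+8=15, value 51+67+68=186
- #2+#4+#5: weight 2+3+8=13, value 41+67+68=176
- #1+#2+#5: weight 4+2+8=14, value 51+41+68=160
Best: $186.

$186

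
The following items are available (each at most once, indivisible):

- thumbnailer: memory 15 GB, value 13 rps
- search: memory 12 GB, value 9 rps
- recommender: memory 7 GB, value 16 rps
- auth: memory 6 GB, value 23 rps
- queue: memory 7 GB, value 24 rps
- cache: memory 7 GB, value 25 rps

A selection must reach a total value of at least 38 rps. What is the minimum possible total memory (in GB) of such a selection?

Subsets with value ≥ 38, sorted by total memory:
- auth+cache: memory 13, value 48
- auth+queue: memory 13, value 47
Minimum memory: 13 GB.

13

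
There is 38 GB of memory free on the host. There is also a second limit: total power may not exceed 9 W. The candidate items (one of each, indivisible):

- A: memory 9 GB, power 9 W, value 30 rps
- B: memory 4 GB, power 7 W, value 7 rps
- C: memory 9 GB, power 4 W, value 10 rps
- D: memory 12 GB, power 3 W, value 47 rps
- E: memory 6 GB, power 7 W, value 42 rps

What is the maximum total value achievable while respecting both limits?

Feasible sets respecting both limits:
- C+D: memory 21, power 7, value 57
- D: memory 12, power 3, value 47
- E: memory 6, power 7, value 42
- A: memory 9, power 9, value 30
Best: 57 rps.

57 rps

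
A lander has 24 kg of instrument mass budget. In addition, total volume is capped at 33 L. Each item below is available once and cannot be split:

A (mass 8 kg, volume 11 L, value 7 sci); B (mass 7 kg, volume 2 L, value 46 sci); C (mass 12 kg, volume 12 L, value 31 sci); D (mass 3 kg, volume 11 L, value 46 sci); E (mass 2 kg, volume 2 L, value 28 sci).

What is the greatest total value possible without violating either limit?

Feasible sets respecting both limits:
- B+C+D+E: mass 24, volume 27, value 151
- A+B+D+E: mass 20, volume 26, value 127
- B+C+D: mass 22, volume 25, value 123
- B+D+E: mass 12, volume 15, value 120
Best: 151 sci.

151 sci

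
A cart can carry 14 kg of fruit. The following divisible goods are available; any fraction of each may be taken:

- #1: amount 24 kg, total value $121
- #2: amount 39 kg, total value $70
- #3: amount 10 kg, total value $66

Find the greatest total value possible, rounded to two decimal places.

Take in order of value per unit:
- #3 (66/10 per unit): all 10 → value 66, running total 66.00
- #1 (121/24 per unit): 4 of 24 → value 4×121/24 = 20.1667, running total 86.17
Total 86.17.

86.17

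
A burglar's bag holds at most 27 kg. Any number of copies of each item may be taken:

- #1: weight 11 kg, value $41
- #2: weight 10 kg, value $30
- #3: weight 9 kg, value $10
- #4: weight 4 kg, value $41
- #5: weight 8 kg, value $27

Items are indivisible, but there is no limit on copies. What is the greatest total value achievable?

$246

Best value-per-unit is #4 at 41/4, and filling with it alone uses weight 6×4=24. No mix of the others beats 6×41 = 246.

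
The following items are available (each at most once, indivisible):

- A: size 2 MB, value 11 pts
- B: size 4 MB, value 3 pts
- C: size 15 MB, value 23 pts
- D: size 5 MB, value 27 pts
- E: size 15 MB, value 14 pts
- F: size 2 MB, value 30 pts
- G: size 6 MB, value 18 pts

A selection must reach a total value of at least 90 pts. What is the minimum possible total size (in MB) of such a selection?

24

Subsets with value ≥ 90, sorted by total size:
- A+C+D+F: size 24, value 91
- C+D+F+G: size 28, value 98
- A+B+C+D+F: size 28, value 94
Minimum size: 24 MB.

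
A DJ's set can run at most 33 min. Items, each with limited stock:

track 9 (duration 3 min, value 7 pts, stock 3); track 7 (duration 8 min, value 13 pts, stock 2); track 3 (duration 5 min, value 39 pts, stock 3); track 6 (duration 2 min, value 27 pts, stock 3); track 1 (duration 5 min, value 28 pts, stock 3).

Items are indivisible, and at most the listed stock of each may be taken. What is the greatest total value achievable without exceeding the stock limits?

254 pts

Best selections within duration 33 and stock limits:
- 3×track 3 + 3×track 6 + 2×track 1: duration 31, value 254
- 2×track 3 + 3×track 6 + 3×track 1: duration 31, value 243
- 2×track 9 + 3×track 3 + 3×track 6 + 1×track 1: duration 32, value 240
- 1×track 9 + 3×track 3 + 2×track 6 + 2×track 1: duration 32, value 234
Best: 254 pts.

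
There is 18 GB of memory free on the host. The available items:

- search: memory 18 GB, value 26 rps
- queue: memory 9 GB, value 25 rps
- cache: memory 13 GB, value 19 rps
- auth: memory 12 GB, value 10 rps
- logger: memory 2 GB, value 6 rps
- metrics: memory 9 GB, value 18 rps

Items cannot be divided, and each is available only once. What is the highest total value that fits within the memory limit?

Check high-value combinations within 18 GB:
- queue+metrics: memory 9+9=18, value 25+18=43
- queue+logger: memory 9+2=11, value 25+6=31
- search: memory 18, value 26
- queue: memory 9, value 25
Best: 43 rps.

43 rps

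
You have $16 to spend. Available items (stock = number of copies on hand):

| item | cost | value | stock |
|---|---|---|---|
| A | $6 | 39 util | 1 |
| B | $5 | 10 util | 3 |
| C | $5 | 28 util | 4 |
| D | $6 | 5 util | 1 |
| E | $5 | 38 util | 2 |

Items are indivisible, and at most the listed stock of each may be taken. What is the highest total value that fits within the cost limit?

Top feasible selections:
- 1×A + 2×E: cost 16, value 115
- 1×A + 1×C + 1×E: cost 16, value 105
- 1×C + 2×E: cost 15, value 104
- 1×A + 2×C: cost 16, value 95
Best: 115 util.

115 util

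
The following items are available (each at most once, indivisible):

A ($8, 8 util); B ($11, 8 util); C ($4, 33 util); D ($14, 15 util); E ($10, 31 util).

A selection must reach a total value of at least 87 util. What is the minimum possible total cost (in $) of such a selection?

36

Subsets with value ≥ 87, sorted by total cost:
- A+C+D+E: cost 36, value 87
- B+C+D+E: cost 39, value 87
- A+B+C+D+E: cost 47, value 95
Minimum cost: 36 $.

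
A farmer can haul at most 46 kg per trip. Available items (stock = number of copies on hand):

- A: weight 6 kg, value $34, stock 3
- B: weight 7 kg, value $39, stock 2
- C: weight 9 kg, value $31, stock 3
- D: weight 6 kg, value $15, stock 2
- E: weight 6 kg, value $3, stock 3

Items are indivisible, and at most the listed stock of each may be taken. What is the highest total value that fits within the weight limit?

Best selections within weight 46 and stock limits:
- 3×A + 2×B + 1×C: weight 41, value 211
- 3×A + 2×B + 2×D: weight 44, value 210
Best: $211.

$211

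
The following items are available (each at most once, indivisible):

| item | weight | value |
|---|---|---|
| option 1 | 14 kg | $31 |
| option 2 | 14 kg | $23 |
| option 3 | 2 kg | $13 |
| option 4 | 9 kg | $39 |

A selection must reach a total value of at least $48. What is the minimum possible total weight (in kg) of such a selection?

Subsets with value ≥ 48, sorted by total weight:
- option 3+option 4: weight 11, value 52
- option 1+option 4: weight 23, value 70
Minimum weight: 11 kg.

11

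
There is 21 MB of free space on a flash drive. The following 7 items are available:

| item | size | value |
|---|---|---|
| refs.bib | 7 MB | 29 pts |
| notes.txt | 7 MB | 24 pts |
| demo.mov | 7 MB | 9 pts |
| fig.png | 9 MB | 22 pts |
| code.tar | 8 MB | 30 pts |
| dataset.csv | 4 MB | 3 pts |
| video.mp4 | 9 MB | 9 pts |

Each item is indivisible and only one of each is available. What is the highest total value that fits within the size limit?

This is a 0/1 knapsack; check combinations near the capacity.
- refs.bib+code.tar+dataset.csv: size 7+8+4=19, value 29+30+3=62
- refs.bib+notes.txt+demo.mov: size 7+7+7=21, value 29+24+9=62
- refs.bib+code.tar: size 7+8=15, value 29+30=59
- notes.txt+code.tar+dataset.csv: size 7+8+4=19, value 24+30+3=57
Best: 62 pts.

62 pts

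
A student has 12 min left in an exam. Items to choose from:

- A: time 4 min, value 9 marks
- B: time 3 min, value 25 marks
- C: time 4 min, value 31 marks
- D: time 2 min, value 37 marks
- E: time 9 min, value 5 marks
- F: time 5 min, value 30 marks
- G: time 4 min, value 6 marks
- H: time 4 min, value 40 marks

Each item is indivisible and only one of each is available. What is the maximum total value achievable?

108 marks

Check high-value combinations within 12 min:
- C+D+H: time 4+2+4=10, value 31+37+40=108
- D+F+H: time 2+5+4=11, value 37+30+40=107
- B+D+H: time 3+2+4=9, value 25+37+40=102
- C+D+F: time 4+2+5=11, value 31+37+30=98
- B+C+H: time 3+4+4=11, value 25+31+40=96
Best: 108 marks.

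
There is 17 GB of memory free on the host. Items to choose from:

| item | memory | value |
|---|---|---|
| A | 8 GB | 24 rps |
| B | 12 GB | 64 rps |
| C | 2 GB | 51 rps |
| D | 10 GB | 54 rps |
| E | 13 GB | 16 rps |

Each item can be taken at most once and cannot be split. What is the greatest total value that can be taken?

Check high-value combinations within 17 GB:
- B+C: memory 12+2=14, value 64+51=115
- C+D: memory 2+10=12, value 51+54=105
- A+C: memory 8+2=10, value 24+51=75
- C+E: memory 2+13=15, value 51+16=67
- B: memory 12, value 64
Best: 115 rps.

115 rps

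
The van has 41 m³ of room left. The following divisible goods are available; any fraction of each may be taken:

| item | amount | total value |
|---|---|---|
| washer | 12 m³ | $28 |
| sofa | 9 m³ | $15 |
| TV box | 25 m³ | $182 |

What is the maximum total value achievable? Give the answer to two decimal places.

216.67

Take in order of value per unit:
- TV box (182/25 per unit): all 25 → value 182, running total 182.00
- washer (28/12 per unit): all 12 → value 28, running total 210.00
- sofa (15/9 per unit): 4 of 9 → value 4×15/9 = 6.6667, running total 216.67
Total 216.67.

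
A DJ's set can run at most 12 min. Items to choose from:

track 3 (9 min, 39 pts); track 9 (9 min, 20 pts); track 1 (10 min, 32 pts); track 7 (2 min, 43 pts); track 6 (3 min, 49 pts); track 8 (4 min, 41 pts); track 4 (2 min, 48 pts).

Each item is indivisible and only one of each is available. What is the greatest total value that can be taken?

Check high-value combinations within 12 min:
- track 7+track 6+track 8+track 4: duration 2+3+4+2=11, value 43+49+41+48=181
- track 7+track 6+track 4: duration 2+3+2=7, value 43+49+48=140
- track 6+track 8+track 4: duration 3+4+2=9, value 49+41+48=138
- track 7+track 6+track 8: duration 2+3+4=9, value 43+49+41=133
Best: 181 pts.

181 pts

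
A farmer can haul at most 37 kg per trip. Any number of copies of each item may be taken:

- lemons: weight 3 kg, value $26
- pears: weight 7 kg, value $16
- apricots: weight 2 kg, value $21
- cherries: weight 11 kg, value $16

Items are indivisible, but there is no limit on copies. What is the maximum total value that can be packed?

$383

Best value-per-unit is apricots at 21/2; filling with it alone gives 18×21 = 378.
Optimal mix: 1×lemons + 17×apricots → weight 37, value 383.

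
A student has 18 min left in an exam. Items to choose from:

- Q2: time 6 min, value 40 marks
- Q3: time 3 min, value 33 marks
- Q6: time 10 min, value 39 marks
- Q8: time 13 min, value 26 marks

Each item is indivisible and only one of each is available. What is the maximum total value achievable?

Check high-value combinations within 18 min:
- Q2+Q6: time 6+10=16, value 40+39=79
- Q2+Q3: time 6+3=9, value 40+33=73
- Q3+Q6: time 3+10=13, value 33+39=72
Best: 79 marks.

79 marks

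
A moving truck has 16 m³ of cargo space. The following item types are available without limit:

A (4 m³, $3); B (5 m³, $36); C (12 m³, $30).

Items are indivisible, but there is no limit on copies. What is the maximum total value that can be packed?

Best value-per-unit is B at 36/5, and filling with it alone uses volume 3×5=15. No mix of the others beats 3×36 = 108.

$108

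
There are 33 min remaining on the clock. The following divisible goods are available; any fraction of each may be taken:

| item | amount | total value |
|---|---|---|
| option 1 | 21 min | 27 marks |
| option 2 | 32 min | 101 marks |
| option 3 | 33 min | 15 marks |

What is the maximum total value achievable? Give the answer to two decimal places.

Take in order of value per unit:
- option 2 (101/32 per unit): all 32 → value 101, running total 101.00
- option 1 (27/21 per unit): 1 of 21 → value 1×27/21 = 1.2857, running total 102.29
Total 102.29.

102.29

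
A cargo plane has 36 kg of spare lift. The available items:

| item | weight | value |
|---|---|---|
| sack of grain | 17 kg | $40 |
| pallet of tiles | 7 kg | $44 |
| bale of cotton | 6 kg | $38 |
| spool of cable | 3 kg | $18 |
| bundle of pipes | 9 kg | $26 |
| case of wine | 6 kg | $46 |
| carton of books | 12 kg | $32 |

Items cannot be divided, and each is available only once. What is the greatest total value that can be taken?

Check high-value combinations within 36 kg:
- pallet of tiles+bale of cotton+spool of cable+case of wine+carton of books: weight 7+6+3+6+12=34, value 44+38+18+46+32=178
- pallet of tiles+bale of cotton+spool of cable+bundle of pipes+case of wine: weight 7+6+3+9+6=31, value 44+38+18+26+46=172
- sack of grain+pallet of tiles+bale of cotton+case of wine: weight 17+7+6+6=36, value 40+44+38+46=168
Best: $178.

$178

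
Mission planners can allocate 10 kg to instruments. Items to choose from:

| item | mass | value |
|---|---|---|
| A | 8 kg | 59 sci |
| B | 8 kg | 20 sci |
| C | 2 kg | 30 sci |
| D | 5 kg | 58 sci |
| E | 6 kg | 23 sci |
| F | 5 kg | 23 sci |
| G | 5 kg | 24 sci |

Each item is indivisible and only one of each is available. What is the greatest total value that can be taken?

89 sci

Check high-value combinations within 10 kg:
- A+C: mass 8+2=10, value 59+30=89
- C+D: mass 2+5=7, value 30+58=88
- D+G: mass 5+5=10, value 58+24=82
- D+F: mass 5+5=10, value 58+23=81
- A: mass 8, value 59
Best: 89 sci.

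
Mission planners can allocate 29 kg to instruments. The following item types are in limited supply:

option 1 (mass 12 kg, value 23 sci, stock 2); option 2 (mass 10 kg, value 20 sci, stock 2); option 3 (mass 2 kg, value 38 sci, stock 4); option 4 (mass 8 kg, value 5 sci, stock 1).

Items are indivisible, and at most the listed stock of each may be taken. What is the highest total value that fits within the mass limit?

Top feasible selections:
- 2×option 2 + 4×option 3: mass 28, value 192
- 1×option 1 + 4×option 3 + 1×option 4: mass 28, value 180
- 1×option 2 + 4×option 3 + 1×option 4: mass 26, value 177
Best: 192 sci.

192 sci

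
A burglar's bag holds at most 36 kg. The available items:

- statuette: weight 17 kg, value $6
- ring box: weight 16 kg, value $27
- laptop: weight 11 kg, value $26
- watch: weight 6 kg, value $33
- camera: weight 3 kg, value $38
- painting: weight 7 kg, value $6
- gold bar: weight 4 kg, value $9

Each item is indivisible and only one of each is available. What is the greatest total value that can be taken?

This is a 0/1 knapsack; check combinations near the capacity.
- ring box+laptop+watch+camera: weight 16+11+6+3=36, value 27+26+33+38=124
- ring box+watch+camera+painting+gold bar: weight 16+6+3+7+4=36, value 27+33+38+6+9=113
- laptop+watch+camera+painting+gold bar: weight 11+6+3+7+4=31, value 26+33+38+6+9=112
- ring box+watch+camera+gold bar: weight 16+6+3+4=29, value 27+33+38+9=107
Best: $124.

$124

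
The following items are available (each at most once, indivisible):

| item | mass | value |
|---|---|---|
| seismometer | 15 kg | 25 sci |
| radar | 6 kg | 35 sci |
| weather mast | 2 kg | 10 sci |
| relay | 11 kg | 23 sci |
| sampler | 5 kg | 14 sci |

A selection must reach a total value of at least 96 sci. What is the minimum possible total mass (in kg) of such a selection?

Subsets with value ≥ 96, sorted by total mass:
- seismometer+radar+relay+sampler: mass 37, value 97
- seismometer+radar+weather mast+relay+sampler: mass 39, value 107
Minimum mass: 37 kg.

37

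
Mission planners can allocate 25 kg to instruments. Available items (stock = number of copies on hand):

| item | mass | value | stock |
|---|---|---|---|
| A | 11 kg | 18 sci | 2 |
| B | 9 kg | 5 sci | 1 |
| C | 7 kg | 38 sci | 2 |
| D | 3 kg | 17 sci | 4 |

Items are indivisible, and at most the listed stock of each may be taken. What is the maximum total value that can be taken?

127 sci

Top feasible selections:
- 2×C + 3×D: mass 23, value 127
- 2×C + 2×D: mass 20, value 110
- 1×C + 4×D: mass 19, value 106
- 1×B + 1×C + 3×D: mass 25, value 94
Best: 127 sci.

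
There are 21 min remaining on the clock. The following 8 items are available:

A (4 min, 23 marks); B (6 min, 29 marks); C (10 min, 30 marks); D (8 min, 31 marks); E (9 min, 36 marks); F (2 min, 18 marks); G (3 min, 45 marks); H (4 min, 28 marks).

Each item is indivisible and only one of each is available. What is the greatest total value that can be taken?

Check high-value combinations within 21 min:
- A+D+F+G+H: time 4+8+2+3+4=21, value 23+31+18+45+28=145
- A+B+F+G+H: time 4+6+2+3+4=19, value 23+29+18+45+28=143
- B+D+G+H: time 6+8+3+4=21, value 29+31+45+28=133
Best: 145 marks.

145 marks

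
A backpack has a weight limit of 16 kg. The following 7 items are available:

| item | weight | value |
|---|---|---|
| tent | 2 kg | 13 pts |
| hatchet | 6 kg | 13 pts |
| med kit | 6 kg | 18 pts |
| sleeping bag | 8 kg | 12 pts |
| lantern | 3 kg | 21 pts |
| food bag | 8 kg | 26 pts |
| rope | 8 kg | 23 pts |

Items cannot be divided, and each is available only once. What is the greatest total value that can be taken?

Check high-value combinations within 16 kg:
- tent+lantern+food bag: weight 2+3+8=13, value 13+21+26=60
- tent+lantern+rope: weight 2+3+8=13, value 13+21+23=57
- tent+med kit+food bag: weight 2+6+8=16, value 13+18+26=57
- tent+med kit+rope: weight 2+6+8=16, value 13+18+23=54
- tent+med kit+lantern: weight 2+6+3=11, value 13+18+21=52
Best: 60 pts.

60 pts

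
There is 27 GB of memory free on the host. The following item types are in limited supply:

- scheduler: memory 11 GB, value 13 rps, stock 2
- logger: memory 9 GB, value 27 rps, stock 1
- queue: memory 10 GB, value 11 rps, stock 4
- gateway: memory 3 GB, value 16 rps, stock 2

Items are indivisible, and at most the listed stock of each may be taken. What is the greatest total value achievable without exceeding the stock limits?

Best selections within memory 27 and stock limits:
- 1×scheduler + 1×logger + 2×gateway: memory 26, value 72
- 1×logger + 1×queue + 2×gateway: memory 25, value 70
Best: 72 rps.

72 rps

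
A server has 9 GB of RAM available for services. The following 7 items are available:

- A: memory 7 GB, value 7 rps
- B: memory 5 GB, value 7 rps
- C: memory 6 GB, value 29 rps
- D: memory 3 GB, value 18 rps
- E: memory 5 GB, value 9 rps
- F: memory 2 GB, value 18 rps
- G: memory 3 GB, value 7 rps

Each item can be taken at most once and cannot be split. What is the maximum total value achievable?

47 rps

This is a 0/1 knapsack; check combinations near the capacity.
- C+F: memory 6+2=8, value 29+18=47
- C+D: memory 6+3=9, value 29+18=47
- D+F+G: memory 3+2+3=8, value 18+18+7=43
Best: 47 rps.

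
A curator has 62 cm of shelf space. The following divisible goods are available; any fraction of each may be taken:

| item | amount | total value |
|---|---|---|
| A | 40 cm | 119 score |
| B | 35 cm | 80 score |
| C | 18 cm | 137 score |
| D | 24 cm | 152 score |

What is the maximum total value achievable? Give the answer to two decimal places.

Take in order of value per unit:
- C (137/18 per unit): all 18 → value 137, running total 137.00
- D (152/24 per unit): all 24 → value 152, running total 289.00
- A (119/40 per unit): 20 of 40 → value 20×119/40 = 59.5000, running total 348.50
Total 348.50.

348.50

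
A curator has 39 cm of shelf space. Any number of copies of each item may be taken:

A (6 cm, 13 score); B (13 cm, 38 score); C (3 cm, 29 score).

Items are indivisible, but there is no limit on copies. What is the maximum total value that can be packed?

377 score

Best value-per-unit is C at 29/3, and filling with it alone uses length 13×3=39. No mix of the others beats 13×29 = 377.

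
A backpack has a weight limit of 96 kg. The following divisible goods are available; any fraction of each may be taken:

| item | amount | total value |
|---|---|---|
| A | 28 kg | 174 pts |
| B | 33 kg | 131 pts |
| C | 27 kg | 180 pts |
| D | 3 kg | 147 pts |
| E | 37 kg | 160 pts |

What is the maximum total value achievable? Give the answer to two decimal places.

664.97

Take in order of value per unit:
- D (147/3 per unit): all 3 → value 147, running total 147.00
- C (180/27 per unit): all 27 → value 180, running total 327.00
- A (174/28 per unit): all 28 → value 174, running total 501.00
- E (160/37 per unit): all 37 → value 160, running total 661.00
- B (131/33 per unit): 1 of 33 → value 1×131/33 = 3.9697, running total 664.97
Total 664.97.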